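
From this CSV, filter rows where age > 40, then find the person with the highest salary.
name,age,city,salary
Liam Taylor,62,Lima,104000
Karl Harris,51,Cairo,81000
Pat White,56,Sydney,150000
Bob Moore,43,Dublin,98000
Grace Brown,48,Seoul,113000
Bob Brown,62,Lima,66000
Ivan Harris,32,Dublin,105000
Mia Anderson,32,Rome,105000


Filter: age > 40
Sort by: salary (descending)

Filtered records (6):
  Pat White, age 56, salary $150000
  Grace Brown, age 48, salary $113000
  Liam Taylor, age 62, salary $104000
  Bob Moore, age 43, salary $98000
  Karl Harris, age 51, salary $81000
  Bob Brown, age 62, salary $66000

Highest salary: Pat White ($150000)

Pat White


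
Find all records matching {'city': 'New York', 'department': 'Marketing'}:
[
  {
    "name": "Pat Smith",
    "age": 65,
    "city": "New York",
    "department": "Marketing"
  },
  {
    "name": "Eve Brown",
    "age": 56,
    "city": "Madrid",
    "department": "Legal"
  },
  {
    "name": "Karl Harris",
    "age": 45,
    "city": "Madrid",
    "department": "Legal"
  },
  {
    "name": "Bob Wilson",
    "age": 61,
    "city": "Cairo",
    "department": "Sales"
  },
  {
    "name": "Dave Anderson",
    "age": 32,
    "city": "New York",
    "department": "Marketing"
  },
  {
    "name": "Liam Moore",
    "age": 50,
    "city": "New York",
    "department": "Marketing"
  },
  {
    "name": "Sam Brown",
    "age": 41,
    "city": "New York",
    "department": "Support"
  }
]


Search criteria: {'city': 'New York', 'department': 'Marketing'}

Checking 7 records:
  Pat Smith: {city: New York, department: Marketing} <-- MATCH
  Eve Brown: {city: Madrid, department: Legal}
  Karl Harris: {city: Madrid, department: Legal}
  Bob Wilson: {city: Cairo, department: Sales}
  Dave Anderson: {city: New York, department: Marketing} <-- MATCH
  Liam Moore: {city: New York, department: Marketing} <-- MATCH
  Sam Brown: {city: New York, department: Support}

Matches: ["Pat Smith", "Dave Anderson", "Liam Moore"]

["Pat Smith", "Dave Anderson", "Liam Moore"]


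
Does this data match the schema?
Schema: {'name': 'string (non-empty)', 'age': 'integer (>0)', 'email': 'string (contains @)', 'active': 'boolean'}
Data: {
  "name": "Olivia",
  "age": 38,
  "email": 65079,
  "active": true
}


Validating each field against schema:
  name: OK (non-empty string)
  age: OK (positive integer)
  email: FAIL (65079 is not a string)
  active: OK (boolean)

Result: INVALID (1 error: email)

INVALID (1 error: email)


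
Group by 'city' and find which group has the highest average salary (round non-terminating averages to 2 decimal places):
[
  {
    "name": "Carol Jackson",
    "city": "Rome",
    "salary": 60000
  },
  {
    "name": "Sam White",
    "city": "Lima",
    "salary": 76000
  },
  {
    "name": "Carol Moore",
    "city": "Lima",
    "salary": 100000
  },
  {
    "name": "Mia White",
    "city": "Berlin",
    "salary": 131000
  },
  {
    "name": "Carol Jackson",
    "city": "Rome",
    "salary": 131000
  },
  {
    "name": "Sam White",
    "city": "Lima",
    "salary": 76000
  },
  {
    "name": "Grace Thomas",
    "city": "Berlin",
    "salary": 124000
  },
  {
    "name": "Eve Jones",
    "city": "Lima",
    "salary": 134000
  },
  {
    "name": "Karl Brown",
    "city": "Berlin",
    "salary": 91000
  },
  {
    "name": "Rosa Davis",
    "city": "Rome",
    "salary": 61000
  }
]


Group by: city

Groups:
  Berlin: 3 people, avg salary = 346000/3 ≈ $115333.33
  Lima: 4 people, avg salary = 386000/4 = $96500
  Rome: 3 people, avg salary = 252000/3 = $84000

Highest average salary: Berlin (≈$115333.33)

Berlin (≈$115333.33)


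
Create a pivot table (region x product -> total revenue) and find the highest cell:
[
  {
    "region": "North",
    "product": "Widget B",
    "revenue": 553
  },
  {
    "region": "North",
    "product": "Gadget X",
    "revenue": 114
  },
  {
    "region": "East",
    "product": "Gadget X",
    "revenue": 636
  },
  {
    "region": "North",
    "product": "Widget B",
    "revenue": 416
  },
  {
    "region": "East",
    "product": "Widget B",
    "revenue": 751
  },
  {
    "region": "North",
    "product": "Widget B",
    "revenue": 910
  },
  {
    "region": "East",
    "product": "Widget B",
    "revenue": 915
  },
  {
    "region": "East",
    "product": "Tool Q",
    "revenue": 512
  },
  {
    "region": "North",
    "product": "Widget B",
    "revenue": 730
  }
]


Pivot: region (rows) x product (columns) -> total revenue

     Gadget X      Tool Q        Widget B    
East           636           512          1666  
North          114             0          2609  

Highest: North / Widget B = $2609

North / Widget B = $2609


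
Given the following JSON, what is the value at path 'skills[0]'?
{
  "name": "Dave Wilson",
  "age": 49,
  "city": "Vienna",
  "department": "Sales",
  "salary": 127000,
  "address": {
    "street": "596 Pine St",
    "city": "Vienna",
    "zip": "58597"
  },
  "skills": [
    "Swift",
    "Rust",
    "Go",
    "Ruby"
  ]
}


Query: skills[0]
Path: skills -> first element
Value: Swift

Swift


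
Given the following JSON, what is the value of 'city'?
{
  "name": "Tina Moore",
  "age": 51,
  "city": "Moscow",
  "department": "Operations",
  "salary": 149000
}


Looking up field 'city'
Value: Moscow

Moscow


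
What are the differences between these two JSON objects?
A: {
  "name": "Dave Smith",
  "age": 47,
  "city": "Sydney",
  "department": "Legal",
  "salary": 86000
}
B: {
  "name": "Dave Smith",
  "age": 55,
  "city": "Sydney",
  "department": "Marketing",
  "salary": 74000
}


Comparing each field (in key order):
  name: same
  age: DIFFERENT
  city: same
  department: DIFFERENT
  salary: DIFFERENT
Differences:
  age: 47 -> 55
  department: Legal -> Marketing
  salary: 86000 -> 74000

3 field(s) changed

3 changes: age, department, salary


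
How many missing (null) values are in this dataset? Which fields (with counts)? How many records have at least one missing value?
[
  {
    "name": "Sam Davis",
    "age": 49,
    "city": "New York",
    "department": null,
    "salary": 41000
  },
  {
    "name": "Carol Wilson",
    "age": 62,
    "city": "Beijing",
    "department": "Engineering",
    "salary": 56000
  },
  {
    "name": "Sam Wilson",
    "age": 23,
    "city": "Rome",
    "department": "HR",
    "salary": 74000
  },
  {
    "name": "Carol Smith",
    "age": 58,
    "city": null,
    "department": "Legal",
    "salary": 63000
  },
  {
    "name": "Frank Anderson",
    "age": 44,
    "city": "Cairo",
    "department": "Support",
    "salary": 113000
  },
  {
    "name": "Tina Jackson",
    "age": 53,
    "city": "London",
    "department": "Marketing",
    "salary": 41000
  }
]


Checking for missing (null) values in 6 records:

  Sam Davis: department
  Carol Wilson: complete
  Sam Wilson: complete
  Carol Smith: city
  Frank Anderson: complete
  Tina Jackson: complete

Per field:
  name: 0 missing
  age: 0 missing
  city: 1 missing
  department: 1 missing
  salary: 0 missing

Total missing values: 2
Records with any missing: 2

2 missing values (city: 1, department: 1); 2 incomplete records


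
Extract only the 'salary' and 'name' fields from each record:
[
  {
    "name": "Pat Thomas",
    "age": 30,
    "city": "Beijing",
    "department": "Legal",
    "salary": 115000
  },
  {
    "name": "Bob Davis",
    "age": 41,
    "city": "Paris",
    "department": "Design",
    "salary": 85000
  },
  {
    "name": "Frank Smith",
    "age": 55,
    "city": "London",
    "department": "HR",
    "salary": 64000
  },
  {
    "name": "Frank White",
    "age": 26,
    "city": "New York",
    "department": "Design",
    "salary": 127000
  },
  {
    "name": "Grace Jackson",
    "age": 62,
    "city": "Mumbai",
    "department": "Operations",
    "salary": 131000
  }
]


Original: 5 records with fields: name, age, city, department, salary
Keep: ['salary', 'name']
Drop: ['age', 'city', 'department']
Result: 5 records, 2 fields each

[
  {
    "salary": 115000,
    "name": "Pat Thomas"
  },
  {
    "salary": 85000,
    "name": "Bob Davis"
  },
  {
    "salary": 64000,
    "name": "Frank Smith"
  },
  {
    "salary": 127000,
    "name": "Frank White"
  },
  {
    "salary": 131000,
    "name": "Grace Jackson"
  }
]


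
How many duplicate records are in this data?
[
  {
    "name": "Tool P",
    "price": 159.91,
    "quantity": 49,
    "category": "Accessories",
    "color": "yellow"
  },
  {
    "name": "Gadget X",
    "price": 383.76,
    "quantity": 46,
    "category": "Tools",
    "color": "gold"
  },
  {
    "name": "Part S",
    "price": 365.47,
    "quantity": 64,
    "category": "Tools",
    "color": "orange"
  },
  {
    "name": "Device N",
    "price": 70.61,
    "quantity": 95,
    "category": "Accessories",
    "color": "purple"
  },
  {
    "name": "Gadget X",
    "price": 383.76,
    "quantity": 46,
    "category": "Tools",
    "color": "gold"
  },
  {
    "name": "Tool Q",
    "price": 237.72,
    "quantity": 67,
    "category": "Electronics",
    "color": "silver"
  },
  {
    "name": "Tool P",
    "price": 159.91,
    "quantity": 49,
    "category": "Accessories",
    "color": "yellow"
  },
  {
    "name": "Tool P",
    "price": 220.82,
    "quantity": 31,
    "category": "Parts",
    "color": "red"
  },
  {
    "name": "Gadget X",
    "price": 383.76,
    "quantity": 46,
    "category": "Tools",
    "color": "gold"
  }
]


Checking 9 records for duplicates:

  Row 1: Tool P ($159.91, qty 49)
  Row 2: Gadget X ($383.76, qty 46)
  Row 3: Part S ($365.47, qty 64)
  Row 4: Device N ($70.61, qty 95)
  Row 5: Gadget X ($383.76, qty 46) <-- DUPLICATE
  Row 6: Tool Q ($237.72, qty 67)
  Row 7: Tool P ($159.91, qty 49) <-- DUPLICATE
  Row 8: Tool P ($220.82, qty 31)
  Row 9: Gadget X ($383.76, qty 46) <-- DUPLICATE

Duplicates found: 3
Unique records: 6

3 duplicates, 6 unique


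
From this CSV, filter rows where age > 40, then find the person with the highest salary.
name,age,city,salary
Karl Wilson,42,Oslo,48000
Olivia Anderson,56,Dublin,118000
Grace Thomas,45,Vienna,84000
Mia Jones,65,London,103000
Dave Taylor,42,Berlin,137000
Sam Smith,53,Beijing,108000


Filter: age > 40
Sort by: salary (descending)

Filtered records (6):
  Dave Taylor, age 42, salary $137000
  Olivia Anderson, age 56, salary $118000
  Sam Smith, age 53, salary $108000
  Mia Jones, age 65, salary $103000
  Grace Thomas, age 45, salary $84000
  Karl Wilson, age 42, salary $48000

Highest salary: Dave Taylor ($137000)

Dave Taylor


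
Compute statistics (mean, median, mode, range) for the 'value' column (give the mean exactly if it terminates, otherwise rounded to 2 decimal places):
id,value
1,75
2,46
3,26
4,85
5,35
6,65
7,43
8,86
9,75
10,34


Data: [75, 46, 26, 85, 35, 65, 43, 86, 75, 34]
Count: 10
Sum: 570
Mean: 570/10 = 57
Sorted: [26, 34, 35, 43, 46, 65, 75, 75, 85, 86]
Median: 55.5
Mode: 75 (2 times)
Range: 86 - 26 = 60
Min: 26, Max: 86

mean=57, median=55.5, mode=75, range=60


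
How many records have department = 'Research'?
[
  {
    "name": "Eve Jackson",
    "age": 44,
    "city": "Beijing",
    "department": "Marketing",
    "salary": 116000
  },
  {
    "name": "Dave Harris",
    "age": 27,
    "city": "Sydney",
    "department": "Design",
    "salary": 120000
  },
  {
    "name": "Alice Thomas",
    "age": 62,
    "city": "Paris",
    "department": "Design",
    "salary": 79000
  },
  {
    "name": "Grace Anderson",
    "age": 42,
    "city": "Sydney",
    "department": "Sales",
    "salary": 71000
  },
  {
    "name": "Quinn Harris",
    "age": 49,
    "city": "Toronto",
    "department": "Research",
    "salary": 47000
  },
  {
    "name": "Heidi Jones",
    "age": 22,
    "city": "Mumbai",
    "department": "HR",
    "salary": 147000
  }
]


Data: 6 records
Condition: department = 'Research'

Checking each record:
  Eve Jackson: Marketing
  Dave Harris: Design
  Alice Thomas: Design
  Grace Anderson: Sales
  Quinn Harris: Research MATCH
  Heidi Jones: HR

Count: 1

1


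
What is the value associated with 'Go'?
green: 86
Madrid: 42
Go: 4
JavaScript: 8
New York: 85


Looking up key 'Go'
Value: 4

4


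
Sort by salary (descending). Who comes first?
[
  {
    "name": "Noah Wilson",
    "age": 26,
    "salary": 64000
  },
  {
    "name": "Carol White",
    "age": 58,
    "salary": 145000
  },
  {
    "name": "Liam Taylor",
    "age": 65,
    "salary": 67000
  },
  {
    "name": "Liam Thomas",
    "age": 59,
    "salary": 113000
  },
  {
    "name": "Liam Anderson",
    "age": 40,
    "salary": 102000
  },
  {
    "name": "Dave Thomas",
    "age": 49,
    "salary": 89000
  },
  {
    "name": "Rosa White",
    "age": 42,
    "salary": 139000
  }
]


Sort by: salary (descending)

Sorted order:
  1. Carol White (salary = 145000)
  2. Rosa White (salary = 139000)
  3. Liam Thomas (salary = 113000)
  4. Liam Anderson (salary = 102000)
  5. Dave Thomas (salary = 89000)
  6. Liam Taylor (salary = 67000)
  7. Noah Wilson (salary = 64000)

First: Carol White

Carol White


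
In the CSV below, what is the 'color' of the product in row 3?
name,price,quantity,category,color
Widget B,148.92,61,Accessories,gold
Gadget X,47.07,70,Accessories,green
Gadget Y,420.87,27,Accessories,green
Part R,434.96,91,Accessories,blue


Query: Row 3 ('Gadget Y'), column 'color'
Value: green

green


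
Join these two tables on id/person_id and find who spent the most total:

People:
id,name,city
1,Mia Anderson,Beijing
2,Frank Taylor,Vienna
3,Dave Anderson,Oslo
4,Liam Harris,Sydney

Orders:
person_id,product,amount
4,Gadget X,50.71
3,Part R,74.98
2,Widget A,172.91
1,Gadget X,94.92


Join on: people.id = orders.person_id

Joined rows:
  Liam Harris (Sydney) bought Gadget X for $50.71
  Dave Anderson (Oslo) bought Part R for $74.98
  Frank Taylor (Vienna) bought Widget A for $172.91
  Mia Anderson (Beijing) bought Gadget X for $94.92

Total per person:
  Frank Taylor: $172.91
  Mia Anderson: $94.92
  Dave Anderson: $74.98
  Liam Harris: $50.71

Top spender: Frank Taylor ($172.91)

Frank Taylor ($172.91)


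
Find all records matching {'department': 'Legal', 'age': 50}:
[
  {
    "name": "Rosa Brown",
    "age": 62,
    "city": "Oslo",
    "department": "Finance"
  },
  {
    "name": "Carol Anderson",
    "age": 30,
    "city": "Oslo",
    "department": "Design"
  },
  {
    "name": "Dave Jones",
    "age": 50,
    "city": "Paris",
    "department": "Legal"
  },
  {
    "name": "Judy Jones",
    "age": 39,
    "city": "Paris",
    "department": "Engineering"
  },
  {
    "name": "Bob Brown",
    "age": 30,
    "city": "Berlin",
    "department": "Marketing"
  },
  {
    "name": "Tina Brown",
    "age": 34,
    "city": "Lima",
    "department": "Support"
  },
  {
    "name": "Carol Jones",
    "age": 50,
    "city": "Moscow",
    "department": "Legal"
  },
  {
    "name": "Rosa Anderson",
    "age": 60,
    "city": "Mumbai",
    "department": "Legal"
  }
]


Search criteria: {'department': 'Legal', 'age': 50}

Checking 8 records:
  Rosa Brown: {department: Finance, age: 62}
  Carol Anderson: {department: Design, age: 30}
  Dave Jones: {department: Legal, age: 50} <-- MATCH
  Judy Jones: {department: Engineering, age: 39}
  Bob Brown: {department: Marketing, age: 30}
  Tina Brown: {department: Support, age: 34}
  Carol Jones: {department: Legal, age: 50} <-- MATCH
  Rosa Anderson: {department: Legal, age: 60}

Matches: ["Dave Jones", "Carol Jones"]

["Dave Jones", "Carol Jones"]


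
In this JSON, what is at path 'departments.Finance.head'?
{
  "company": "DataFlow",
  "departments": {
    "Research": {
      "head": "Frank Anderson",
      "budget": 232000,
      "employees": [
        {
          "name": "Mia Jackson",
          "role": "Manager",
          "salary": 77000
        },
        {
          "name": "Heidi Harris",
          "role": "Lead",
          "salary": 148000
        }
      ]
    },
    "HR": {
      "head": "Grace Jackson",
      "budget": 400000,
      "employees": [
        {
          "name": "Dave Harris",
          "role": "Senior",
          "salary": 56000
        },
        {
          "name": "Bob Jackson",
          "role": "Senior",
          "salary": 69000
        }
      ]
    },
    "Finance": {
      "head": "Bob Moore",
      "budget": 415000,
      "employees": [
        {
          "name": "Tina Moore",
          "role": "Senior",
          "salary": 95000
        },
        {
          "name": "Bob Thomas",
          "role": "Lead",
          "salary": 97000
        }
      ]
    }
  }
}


Path: departments.Finance.head

Navigate:
  -> departments
  -> Finance
  -> head = 'Bob Moore'

Bob Moore


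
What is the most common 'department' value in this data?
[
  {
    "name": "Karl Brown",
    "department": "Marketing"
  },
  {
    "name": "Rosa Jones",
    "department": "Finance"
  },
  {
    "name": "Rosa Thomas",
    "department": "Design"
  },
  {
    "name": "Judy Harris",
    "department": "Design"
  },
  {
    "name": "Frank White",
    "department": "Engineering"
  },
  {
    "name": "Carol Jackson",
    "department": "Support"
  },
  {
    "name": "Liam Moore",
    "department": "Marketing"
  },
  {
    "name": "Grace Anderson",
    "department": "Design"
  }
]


Counting 'department' values across 8 records:

  Design: 3 ###
  Marketing: 2 ##
  Finance: 1 #
  Engineering: 1 #
  Support: 1 #

Most common: Design (3 times)

Design (3 times)


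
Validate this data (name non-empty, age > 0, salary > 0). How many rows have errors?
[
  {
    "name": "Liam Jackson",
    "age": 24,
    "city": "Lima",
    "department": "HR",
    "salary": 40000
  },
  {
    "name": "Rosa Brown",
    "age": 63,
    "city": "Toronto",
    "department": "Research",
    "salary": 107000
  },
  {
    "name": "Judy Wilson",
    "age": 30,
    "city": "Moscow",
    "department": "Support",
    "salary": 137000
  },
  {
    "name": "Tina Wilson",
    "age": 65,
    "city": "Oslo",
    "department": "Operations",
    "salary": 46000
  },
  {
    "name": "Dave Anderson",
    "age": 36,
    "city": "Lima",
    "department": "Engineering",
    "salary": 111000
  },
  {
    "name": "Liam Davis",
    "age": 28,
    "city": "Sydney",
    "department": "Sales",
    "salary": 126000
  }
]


Validating 6 records:
Rules: name non-empty, age > 0, salary > 0

  Row 1 (Liam Jackson): OK
  Row 2 (Rosa Brown): OK
  Row 3 (Judy Wilson): OK
  Row 4 (Tina Wilson): OK
  Row 5 (Dave Anderson): OK
  Row 6 (Liam Davis): OK

Total errors: 0

0 errors


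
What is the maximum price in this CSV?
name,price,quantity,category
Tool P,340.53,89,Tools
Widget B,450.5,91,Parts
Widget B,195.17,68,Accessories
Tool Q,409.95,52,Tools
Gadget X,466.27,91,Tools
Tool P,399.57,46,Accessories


Computing maximum price:
Values: [340.53, 450.5, 195.17, 409.95, 466.27, 399.57]
Max = 466.27

466.27


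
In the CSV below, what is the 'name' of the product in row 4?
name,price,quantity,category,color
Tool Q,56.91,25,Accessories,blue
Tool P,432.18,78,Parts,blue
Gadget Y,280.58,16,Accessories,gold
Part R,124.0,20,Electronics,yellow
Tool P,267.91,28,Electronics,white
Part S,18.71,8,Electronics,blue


Query: Row 4 ('Part R'), column 'name'
Value: Part R

Part R


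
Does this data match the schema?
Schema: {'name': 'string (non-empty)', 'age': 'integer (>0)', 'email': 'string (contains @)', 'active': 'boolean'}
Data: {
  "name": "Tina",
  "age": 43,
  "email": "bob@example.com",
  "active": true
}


Validating each field against schema:
  name: OK (non-empty string)
  age: OK (positive integer)
  email: OK (string with @)
  active: OK (boolean)

Result: VALID

VALID


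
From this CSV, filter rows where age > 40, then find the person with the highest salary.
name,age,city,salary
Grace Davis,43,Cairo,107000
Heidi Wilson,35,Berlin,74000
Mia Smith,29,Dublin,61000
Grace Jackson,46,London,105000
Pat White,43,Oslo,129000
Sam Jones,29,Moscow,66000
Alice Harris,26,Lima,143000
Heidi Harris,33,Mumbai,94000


Filter: age > 40
Sort by: salary (descending)

Filtered records (3):
  Pat White, age 43, salary $129000
  Grace Davis, age 43, salary $107000
  Grace Jackson, age 46, salary $105000

Highest salary: Pat White ($129000)

Pat White


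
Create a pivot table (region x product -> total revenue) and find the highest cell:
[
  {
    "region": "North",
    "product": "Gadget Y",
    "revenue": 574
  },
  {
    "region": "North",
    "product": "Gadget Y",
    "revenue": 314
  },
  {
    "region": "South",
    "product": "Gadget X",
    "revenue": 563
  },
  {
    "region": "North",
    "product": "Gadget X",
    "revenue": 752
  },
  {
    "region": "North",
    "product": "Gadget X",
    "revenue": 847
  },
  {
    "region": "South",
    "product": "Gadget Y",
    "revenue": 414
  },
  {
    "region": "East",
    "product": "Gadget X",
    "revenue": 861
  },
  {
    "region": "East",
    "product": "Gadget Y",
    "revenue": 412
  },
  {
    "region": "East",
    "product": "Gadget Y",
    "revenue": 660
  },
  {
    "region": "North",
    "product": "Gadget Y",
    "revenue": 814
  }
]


Pivot: region (rows) x product (columns) -> total revenue

     Gadget X      Gadget Y    
East           861          1072  
North         1599          1702  
South          563           414  

Highest: North / Gadget Y = $1702

North / Gadget Y = $1702


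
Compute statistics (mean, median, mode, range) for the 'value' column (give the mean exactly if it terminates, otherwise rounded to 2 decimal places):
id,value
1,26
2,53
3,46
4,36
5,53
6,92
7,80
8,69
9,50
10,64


Data: [26, 53, 46, 36, 53, 92, 80, 69, 50, 64]
Count: 10
Sum: 569
Mean: 569/10 = 56.9
Sorted: [26, 36, 46, 50, 53, 53, 64, 69, 80, 92]
Median: 53.0
Mode: 53 (2 times)
Range: 92 - 26 = 66
Min: 26, Max: 92

mean=56.9, median=53.0, mode=53, range=66


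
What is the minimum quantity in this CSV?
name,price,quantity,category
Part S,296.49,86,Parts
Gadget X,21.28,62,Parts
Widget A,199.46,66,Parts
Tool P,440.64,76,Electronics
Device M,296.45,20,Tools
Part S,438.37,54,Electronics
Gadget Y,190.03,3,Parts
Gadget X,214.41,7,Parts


Computing minimum quantity:
Values: [86, 62, 66, 76, 20, 54, 3, 7]
Min = 3

3


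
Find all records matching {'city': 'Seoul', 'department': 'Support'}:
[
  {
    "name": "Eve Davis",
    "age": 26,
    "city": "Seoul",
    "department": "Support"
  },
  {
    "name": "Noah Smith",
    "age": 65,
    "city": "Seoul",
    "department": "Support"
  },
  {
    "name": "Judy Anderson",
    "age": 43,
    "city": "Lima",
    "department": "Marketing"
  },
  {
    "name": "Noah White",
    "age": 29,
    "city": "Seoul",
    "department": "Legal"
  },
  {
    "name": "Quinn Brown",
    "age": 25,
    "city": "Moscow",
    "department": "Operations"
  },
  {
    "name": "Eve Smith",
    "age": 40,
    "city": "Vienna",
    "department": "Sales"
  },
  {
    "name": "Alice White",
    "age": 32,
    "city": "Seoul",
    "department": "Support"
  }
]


Search criteria: {'city': 'Seoul', 'department': 'Support'}

Checking 7 records:
  Eve Davis: {city: Seoul, department: Support} <-- MATCH
  Noah Smith: {city: Seoul, department: Support} <-- MATCH
  Judy Anderson: {city: Lima, department: Marketing}
  Noah White: {city: Seoul, department: Legal}
  Quinn Brown: {city: Moscow, department: Operations}
  Eve Smith: {city: Vienna, department: Sales}
  Alice White: {city: Seoul, department: Support} <-- MATCH

Matches: ["Eve Davis", "Noah Smith", "Alice White"]

["Eve Davis", "Noah Smith", "Alice White"]


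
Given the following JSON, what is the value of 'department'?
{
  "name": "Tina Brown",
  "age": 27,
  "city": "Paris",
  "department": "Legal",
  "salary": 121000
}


Looking up field 'department'
Value: Legal

Legal


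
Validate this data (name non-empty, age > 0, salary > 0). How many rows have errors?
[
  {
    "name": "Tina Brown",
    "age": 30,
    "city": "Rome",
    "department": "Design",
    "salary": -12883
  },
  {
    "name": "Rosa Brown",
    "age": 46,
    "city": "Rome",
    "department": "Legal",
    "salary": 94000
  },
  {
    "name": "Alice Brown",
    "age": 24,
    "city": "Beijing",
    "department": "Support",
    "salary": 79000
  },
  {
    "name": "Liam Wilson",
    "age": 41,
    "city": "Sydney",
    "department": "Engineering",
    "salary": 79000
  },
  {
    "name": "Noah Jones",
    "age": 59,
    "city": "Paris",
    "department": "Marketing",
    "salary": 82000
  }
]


Validating 5 records:
Rules: name non-empty, age > 0, salary > 0

  Row 1 (Tina Brown): negative salary: -12883
  Row 2 (Rosa Brown): OK
  Row 3 (Alice Brown): OK
  Row 4 (Liam Wilson): OK
  Row 5 (Noah Jones): OK

Total errors: 1

1 errors


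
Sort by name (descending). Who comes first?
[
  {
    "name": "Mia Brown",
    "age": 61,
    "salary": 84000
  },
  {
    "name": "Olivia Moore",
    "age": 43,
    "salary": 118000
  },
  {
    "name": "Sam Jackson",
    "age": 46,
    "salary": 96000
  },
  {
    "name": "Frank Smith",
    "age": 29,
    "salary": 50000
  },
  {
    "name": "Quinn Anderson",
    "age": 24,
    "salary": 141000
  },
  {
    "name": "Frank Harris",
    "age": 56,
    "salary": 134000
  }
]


Sort by: name (descending)

Sorted order:
  1. Sam Jackson (name = Sam Jackson)
  2. Quinn Anderson (name = Quinn Anderson)
  3. Olivia Moore (name = Olivia Moore)
  4. Mia Brown (name = Mia Brown)
  5. Frank Smith (name = Frank Smith)
  6. Frank Harris (name = Frank Harris)

First: Sam Jackson

Sam Jackson


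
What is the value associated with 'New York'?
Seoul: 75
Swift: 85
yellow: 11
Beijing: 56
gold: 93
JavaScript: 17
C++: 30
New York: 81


Looking up key 'New York'
Value: 81

81


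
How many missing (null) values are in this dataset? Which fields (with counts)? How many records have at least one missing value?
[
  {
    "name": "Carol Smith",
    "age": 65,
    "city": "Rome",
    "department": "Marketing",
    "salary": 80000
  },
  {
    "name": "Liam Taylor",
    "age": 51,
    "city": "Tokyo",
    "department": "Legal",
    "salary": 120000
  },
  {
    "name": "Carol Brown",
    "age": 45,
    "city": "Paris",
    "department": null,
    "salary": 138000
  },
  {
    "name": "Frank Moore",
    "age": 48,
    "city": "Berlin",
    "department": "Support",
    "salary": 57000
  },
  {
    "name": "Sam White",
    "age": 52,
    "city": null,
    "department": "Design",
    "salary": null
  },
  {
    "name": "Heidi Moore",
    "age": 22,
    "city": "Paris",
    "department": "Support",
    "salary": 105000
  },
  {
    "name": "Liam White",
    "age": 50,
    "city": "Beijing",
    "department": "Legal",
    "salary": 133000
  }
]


Checking for missing (null) values in 7 records:

  Carol Smith: complete
  Liam Taylor: complete
  Carol Brown: department
  Frank Moore: complete
  Sam White: city, salary
  Heidi Moore: complete
  Liam White: complete

Per field:
  name: 0 missing
  age: 0 missing
  city: 1 missing
  department: 1 missing
  salary: 1 missing

Total missing values: 3
Records with any missing: 2

3 missing values (city: 1, department: 1, salary: 1); 2 incomplete records


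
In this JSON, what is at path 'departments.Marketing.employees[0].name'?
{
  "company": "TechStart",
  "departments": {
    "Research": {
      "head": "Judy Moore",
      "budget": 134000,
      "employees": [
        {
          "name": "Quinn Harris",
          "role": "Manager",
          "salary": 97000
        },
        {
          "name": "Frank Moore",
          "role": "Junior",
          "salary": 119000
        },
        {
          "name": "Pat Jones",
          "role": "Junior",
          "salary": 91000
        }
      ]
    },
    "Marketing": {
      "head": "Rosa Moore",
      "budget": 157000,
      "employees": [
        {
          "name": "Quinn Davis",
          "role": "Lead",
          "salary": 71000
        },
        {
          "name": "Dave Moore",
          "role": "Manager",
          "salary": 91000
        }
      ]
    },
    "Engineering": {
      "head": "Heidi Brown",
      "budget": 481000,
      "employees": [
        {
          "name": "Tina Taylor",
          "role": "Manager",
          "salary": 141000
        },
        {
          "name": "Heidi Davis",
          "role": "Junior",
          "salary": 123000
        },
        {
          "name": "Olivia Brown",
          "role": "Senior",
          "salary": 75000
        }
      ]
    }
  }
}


Path: departments.Marketing.employees[0].name

Navigate:
  -> departments
  -> Marketing
  -> employees[0].name = 'Quinn Davis'

Quinn Davis


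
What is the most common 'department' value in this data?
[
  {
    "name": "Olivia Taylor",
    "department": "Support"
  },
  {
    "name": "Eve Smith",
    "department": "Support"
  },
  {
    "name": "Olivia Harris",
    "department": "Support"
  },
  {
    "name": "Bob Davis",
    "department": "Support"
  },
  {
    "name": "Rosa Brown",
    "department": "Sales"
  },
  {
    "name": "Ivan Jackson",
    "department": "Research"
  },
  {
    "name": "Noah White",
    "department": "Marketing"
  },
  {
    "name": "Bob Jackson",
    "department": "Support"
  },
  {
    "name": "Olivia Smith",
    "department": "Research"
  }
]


Counting 'department' values across 9 records:

  Support: 5 #####
  Research: 2 ##
  Sales: 1 #
  Marketing: 1 #

Most common: Support (5 times)

Support (5 times)


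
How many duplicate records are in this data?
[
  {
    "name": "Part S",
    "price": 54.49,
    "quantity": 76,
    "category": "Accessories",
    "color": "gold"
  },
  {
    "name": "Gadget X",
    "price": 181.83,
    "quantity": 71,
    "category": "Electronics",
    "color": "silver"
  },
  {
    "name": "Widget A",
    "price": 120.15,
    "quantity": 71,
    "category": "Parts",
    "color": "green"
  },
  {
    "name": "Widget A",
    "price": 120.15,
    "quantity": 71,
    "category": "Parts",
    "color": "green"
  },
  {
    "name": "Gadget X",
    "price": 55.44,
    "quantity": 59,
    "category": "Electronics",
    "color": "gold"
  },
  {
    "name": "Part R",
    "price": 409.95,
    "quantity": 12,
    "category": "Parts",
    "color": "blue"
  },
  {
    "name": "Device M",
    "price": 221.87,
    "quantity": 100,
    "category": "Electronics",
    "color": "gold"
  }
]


Checking 7 records for duplicates:

  Row 1: Part S ($54.49, qty 76)
  Row 2: Gadget X ($181.83, qty 71)
  Row 3: Widget A ($120.15, qty 71)
  Row 4: Widget A ($120.15, qty 71) <-- DUPLICATE
  Row 5: Gadget X ($55.44, qty 59)
  Row 6: Part R ($409.95, qty 12)
  Row 7: Device M ($221.87, qty 100)

Duplicates found: 1
Unique records: 6

1 duplicates, 6 unique


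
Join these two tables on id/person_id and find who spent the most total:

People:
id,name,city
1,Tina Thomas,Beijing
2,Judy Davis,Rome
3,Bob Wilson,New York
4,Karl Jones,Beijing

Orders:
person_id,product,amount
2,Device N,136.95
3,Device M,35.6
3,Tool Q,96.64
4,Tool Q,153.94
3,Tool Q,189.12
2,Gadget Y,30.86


Join on: people.id = orders.person_id

Joined rows:
  Judy Davis (Rome) bought Device N for $136.95
  Bob Wilson (New York) bought Device M for $35.6
  Bob Wilson (New York) bought Tool Q for $96.64
  Karl Jones (Beijing) bought Tool Q for $153.94
  Bob Wilson (New York) bought Tool Q for $189.12
  Judy Davis (Rome) bought Gadget Y for $30.86

Total per person:
  Bob Wilson: $321.36
  Judy Davis: $167.81
  Karl Jones: $153.94

Top spender: Bob Wilson ($321.36)

Bob Wilson ($321.36)


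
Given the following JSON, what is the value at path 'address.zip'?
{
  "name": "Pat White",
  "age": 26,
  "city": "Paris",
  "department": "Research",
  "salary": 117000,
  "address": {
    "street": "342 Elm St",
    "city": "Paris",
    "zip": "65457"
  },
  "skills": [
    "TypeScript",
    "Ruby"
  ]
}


Query: address.zip
Path: address -> zip
Value: 65457

65457


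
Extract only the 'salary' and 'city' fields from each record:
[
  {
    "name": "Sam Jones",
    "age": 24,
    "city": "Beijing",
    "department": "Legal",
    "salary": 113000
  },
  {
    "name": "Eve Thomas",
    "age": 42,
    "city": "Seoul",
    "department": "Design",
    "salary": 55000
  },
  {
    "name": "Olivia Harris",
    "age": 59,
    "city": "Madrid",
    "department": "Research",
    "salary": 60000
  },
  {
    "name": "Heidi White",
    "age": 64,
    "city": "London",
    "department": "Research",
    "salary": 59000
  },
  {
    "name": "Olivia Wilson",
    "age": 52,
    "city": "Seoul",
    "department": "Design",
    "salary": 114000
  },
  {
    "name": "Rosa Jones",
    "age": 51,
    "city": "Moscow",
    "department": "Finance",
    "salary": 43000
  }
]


Original: 6 records with fields: name, age, city, department, salary
Keep: ['salary', 'city']
Drop: ['name', 'age', 'department']
Result: 6 records, 2 fields each

[
  {
    "salary": 113000,
    "city": "Beijing"
  },
  {
    "salary": 55000,
    "city": "Seoul"
  },
  {
    "salary": 60000,
    "city": "Madrid"
  },
  {
    "salary": 59000,
    "city": "London"
  },
  {
    "salary": 114000,
    "city": "Seoul"
  },
  {
    "salary": 43000,
    "city": "Moscow"
  }
]


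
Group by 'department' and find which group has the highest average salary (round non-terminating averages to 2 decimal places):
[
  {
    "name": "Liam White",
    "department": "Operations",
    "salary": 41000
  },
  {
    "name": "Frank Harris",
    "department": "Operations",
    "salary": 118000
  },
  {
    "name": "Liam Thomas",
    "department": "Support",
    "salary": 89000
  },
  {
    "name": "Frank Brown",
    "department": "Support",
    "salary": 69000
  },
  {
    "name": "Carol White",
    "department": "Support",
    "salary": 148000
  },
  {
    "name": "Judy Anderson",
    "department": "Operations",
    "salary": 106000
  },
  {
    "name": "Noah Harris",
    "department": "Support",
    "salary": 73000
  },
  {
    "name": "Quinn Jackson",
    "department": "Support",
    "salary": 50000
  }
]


Group by: department

Groups:
  Operations: 3 people, avg salary = 265000/3 ≈ $88333.33
  Support: 5 people, avg salary = 429000/5 = $85800

Highest average salary: Operations (≈$88333.33)

Operations (≈$88333.33)


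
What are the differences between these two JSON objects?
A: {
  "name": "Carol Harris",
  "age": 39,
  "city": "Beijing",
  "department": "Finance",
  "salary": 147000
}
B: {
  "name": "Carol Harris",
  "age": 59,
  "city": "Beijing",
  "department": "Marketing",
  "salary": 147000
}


Comparing each field (in key order):
  name: same
  age: DIFFERENT
  city: same
  department: DIFFERENT
  salary: same
Differences:
  age: 39 -> 59
  department: Finance -> Marketing

2 field(s) changed

2 changes: age, department


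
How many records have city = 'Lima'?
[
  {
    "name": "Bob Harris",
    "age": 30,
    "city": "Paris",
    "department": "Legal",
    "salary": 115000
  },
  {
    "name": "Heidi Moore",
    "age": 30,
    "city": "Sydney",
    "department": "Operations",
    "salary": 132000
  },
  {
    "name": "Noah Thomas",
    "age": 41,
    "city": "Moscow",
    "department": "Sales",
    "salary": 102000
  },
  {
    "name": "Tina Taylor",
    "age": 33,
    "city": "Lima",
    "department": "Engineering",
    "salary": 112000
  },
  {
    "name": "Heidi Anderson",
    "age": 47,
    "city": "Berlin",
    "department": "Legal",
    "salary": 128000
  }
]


Data: 5 records
Condition: city = 'Lima'

Checking each record:
  Bob Harris: Paris
  Heidi Moore: Sydney
  Noah Thomas: Moscow
  Tina Taylor: Lima MATCH
  Heidi Anderson: Berlin

Count: 1

1


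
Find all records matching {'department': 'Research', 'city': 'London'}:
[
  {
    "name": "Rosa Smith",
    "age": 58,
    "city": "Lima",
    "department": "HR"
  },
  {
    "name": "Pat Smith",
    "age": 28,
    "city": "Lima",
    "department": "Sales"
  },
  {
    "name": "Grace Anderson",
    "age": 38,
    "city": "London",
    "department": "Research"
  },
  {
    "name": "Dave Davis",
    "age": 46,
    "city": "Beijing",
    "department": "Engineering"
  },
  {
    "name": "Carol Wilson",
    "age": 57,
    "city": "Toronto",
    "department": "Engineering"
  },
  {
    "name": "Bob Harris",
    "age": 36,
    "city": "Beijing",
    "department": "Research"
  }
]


Search criteria: {'department': 'Research', 'city': 'London'}

Checking 6 records:
  Rosa Smith: {department: HR, city: Lima}
  Pat Smith: {department: Sales, city: Lima}
  Grace Anderson: {department: Research, city: London} <-- MATCH
  Dave Davis: {department: Engineering, city: Beijing}
  Carol Wilson: {department: Engineering, city: Toronto}
  Bob Harris: {department: Research, city: Beijing}

Matches: ["Grace Anderson"]

["Grace Anderson"]


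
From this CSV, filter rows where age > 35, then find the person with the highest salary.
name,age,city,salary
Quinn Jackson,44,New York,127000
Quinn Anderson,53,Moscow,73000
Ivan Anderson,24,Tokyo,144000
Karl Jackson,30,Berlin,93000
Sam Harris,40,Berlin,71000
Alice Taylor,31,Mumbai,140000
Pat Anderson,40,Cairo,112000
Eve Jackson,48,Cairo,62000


Filter: age > 35
Sort by: salary (descending)

Filtered records (5):
  Quinn Jackson, age 44, salary $127000
  Pat Anderson, age 40, salary $112000
  Quinn Anderson, age 53, salary $73000
  Sam Harris, age 40, salary $71000
  Eve Jackson, age 48, salary $62000

Highest salary: Quinn Jackson ($127000)

Quinn Jackson


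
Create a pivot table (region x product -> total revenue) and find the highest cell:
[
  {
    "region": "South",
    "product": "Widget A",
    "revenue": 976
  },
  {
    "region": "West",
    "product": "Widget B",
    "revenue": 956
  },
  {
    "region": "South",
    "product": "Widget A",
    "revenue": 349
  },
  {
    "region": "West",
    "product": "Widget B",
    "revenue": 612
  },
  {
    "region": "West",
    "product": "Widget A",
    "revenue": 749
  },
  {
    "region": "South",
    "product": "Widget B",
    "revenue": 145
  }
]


Pivot: region (rows) x product (columns) -> total revenue

     Widget A      Widget B    
South         1325           145  
West           749          1568  

Highest: West / Widget B = $1568

West / Widget B = $1568


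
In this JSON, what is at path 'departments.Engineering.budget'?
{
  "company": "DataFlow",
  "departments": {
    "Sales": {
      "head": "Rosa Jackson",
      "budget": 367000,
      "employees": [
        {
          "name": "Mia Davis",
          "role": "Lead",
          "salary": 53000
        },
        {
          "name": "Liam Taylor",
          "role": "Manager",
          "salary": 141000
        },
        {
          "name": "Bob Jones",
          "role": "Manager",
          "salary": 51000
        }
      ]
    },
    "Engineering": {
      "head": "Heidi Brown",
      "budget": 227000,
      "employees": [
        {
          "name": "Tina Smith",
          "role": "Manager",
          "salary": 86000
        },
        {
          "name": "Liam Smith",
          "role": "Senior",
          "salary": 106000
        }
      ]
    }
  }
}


Path: departments.Engineering.budget

Navigate:
  -> departments
  -> Engineering
  -> budget = 227000

227000


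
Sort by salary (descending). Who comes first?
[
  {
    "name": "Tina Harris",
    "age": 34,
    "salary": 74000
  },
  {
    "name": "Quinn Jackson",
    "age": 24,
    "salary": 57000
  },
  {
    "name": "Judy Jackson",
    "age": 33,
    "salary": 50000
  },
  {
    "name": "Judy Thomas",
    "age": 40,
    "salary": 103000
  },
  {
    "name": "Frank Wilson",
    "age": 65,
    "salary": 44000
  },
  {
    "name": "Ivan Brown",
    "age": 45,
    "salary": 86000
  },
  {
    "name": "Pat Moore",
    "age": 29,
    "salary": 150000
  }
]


Sort by: salary (descending)

Sorted order:
  1. Pat Moore (salary = 150000)
  2. Judy Thomas (salary = 103000)
  3. Ivan Brown (salary = 86000)
  4. Tina Harris (salary = 74000)
  5. Quinn Jackson (salary = 57000)
  6. Judy Jackson (salary = 50000)
  7. Frank Wilson (salary = 44000)

First: Pat Moore

Pat Moore


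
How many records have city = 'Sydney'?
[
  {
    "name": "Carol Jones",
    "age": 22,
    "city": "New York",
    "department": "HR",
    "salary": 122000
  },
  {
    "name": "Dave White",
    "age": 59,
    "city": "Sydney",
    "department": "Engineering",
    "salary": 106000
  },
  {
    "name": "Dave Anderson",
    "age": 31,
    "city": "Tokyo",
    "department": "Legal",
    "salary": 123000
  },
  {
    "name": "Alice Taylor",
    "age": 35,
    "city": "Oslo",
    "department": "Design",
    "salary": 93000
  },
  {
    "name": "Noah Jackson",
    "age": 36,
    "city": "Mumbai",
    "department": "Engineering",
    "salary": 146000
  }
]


Data: 5 records
Condition: city = 'Sydney'

Checking each record:
  Carol Jones: New York
  Dave White: Sydney MATCH
  Dave Anderson: Tokyo
  Alice Taylor: Oslo
  Noah Jackson: Mumbai

Count: 1

1
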